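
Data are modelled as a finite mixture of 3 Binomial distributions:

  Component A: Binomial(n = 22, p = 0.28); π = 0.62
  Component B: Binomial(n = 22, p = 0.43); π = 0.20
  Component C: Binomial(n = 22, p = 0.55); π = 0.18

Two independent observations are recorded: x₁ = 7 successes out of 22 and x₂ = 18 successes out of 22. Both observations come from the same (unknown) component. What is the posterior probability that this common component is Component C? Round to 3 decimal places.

Apply Bayes' rule: the posterior for each component is proportional to its prior times its likelihood at x.
Since both observations come from the same component, the likelihood for component k is f_k(x₁)·f_k(x₂).
  f_A = [C(22,7)·0.28^7·0.72^15 = 170544·0.000134929·0.00724415 = 0.166698] × [2.19983e-07] = 3.66707e-08
  f_B = [C(22,7)·0.43^7·0.57^15 = 170544·0.00271819·0.000217833 = 0.100981] × [0.00019505] = 1.96963e-05
  f_C = [C(22,7)·0.55^7·0.45^15 = 170544·0.0152244·6.2833e-06 = 0.0163141] × [0.00636199] = 0.00010379
Prior × likelihood for each component:
  π_A·f_A = 0.62 × 3.66707e-08 = 2.27358e-08
  π_B·f_B = 0.20 × 1.96963e-05 = 3.93926e-06
  π_C·f_C = 0.18 × 0.00010379 = 1.86822e-05
Sum: 2.27358e-08 + 3.93926e-06 + 1.86822e-05 = 2.26442e-05
P(Component C | data) ≈ 0.825

0.825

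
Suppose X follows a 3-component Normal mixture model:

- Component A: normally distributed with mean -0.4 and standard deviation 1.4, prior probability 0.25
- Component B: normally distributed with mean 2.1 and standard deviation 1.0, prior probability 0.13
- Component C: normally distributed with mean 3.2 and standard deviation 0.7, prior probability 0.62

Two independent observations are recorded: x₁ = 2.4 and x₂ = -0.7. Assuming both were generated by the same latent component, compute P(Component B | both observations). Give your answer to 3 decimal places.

Apply Bayes' rule: the posterior for each component is proportional to its prior times its likelihood at x.
Since both observations come from the same component, the likelihood for component k is f_k(x₁)·f_k(x₂).
  f_A = [(1/(1.4·√(2π)))·exp(−(2.4−-0.4)²/(2·1.4²)) = 0.284959·exp(-2.00000) = 0.038565] × [0.278491] = 0.01074
  f_B = [(1/(1.0·√(2π)))·exp(−(2.4−2.1)²/(2·1.0²)) = 0.398942·exp(-0.04500) = 0.381388] × [0.00791545] = 0.00301886
  f_C = [(1/(0.7·√(2π)))·exp(−(2.4−3.2)²/(2·0.7²)) = 0.569918·exp(-0.65306) = 0.296614] × [1.03606e-07] = 3.07309e-08
Unnormalised posteriors:
  π_A·f_A = 0.25 × 0.01074 = 0.002685
  π_B·f_B = 0.13 × 0.00301886 = 0.000392451
  π_C·f_C = 0.62 × 3.07309e-08 = 1.90532e-08
Denominator: 0.002685 + 0.000392451 + 1.90532e-08 = 0.00307747
P(Component B | x) ≈ 0.128

0.128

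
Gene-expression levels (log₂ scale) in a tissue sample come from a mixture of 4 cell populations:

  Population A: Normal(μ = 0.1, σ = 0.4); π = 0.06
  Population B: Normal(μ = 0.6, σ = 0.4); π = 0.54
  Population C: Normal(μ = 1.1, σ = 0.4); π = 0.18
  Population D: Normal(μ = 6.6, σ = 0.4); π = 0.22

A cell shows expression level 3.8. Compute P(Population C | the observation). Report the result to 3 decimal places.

Apply Bayes' rule: the posterior for each component is proportional to its prior times its likelihood at x.
Evaluate each component's likelihood at the observed value:
  p_A = (1/(0.4·√(2π)))·exp(−(3.8−0.1)²/(2·0.4²)) = 0.997356·exp(-42.78125) = 2.62536e-19
  p_B = (1/(0.4·√(2π)))·exp(−(3.8−0.6)²/(2·0.4²)) = 0.997356·exp(-32.00000) = 1.26307e-14
  p_C = (1/(0.4·√(2π)))·exp(−(3.8−1.1)²/(2·0.4²)) = 0.997356·exp(-22.78125) = 1.27373e-10
  p_D = (1/(0.4·√(2π)))·exp(−(3.8−6.6)²/(2·0.4²)) = 0.997356·exp(-24.50000) = 2.28368e-11
Weight by the priors:
  π_A·p_A = 0.06 × 2.62536e-19 = 1.57522e-20
  π_B·p_B = 0.54 × 1.26307e-14 = 6.82057e-15
  π_C·p_C = 0.18 × 1.27373e-10 = 2.29272e-11
  π_D·p_D = 0.22 × 2.28368e-11 = 5.0241e-12
Denominator: 1.57522e-20 + 6.82057e-15 + 2.29272e-11 + 5.0241e-12 = 2.79581e-11
P(Population C | the observation) = 2.29272e-11 / 2.79581e-11 ≈ 0.820

0.820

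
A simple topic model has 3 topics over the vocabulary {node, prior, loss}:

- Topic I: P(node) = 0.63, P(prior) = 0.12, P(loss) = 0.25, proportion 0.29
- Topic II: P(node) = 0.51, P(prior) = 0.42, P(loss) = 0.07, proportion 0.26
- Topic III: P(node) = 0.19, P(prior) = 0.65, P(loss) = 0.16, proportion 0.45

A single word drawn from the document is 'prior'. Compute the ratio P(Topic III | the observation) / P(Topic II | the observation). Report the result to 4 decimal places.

2.6786

Since P(k|x) ∝ w_k f_k(x), the posterior odds are w_i f_i(x) / (w_j f_j(x)).
Evaluate each component's likelihood at the observed value:
  p_I = P(prior | comp) = 0.12
  p_II = P(prior | comp) = 0.42
  p_III = P(prior | comp) = 0.65
Posterior odds = (w_III·p_III) / (w_II·p_II) = (0.45·0.65) / (0.26·0.42) = 0.2925 / 0.1092 ≈ 2.6786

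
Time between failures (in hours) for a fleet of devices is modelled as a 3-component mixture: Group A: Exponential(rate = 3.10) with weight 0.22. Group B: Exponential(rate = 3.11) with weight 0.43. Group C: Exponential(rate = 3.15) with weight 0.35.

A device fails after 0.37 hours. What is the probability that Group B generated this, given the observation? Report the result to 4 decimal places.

0.4303

Apply Bayes' rule: the posterior for each component is proportional to its prior times its likelihood at x.
Exponential densities:
  L_A = 3.10·e^(−3.10·0.37) = 3.10·e^(−1.1470) = 0.984523
  L_B = 3.11·e^(−3.11·0.37) = 3.11·e^(−1.1507) = 0.984051
  L_C = 3.15·e^(−3.15·0.37) = 3.15·e^(−1.1655) = 0.982065
Prior × likelihood for each component:
  π_A·L_A = 0.22 × 0.984523 = 0.216595
  π_B·L_B = 0.43 × 0.984051 = 0.423142
  π_C·L_C = 0.35 × 0.982065 = 0.343723
Sum: 0.216595 + 0.423142 + 0.343723 = 0.98346
So the posterior for Group B is 0.423142 / 0.98346 ≈ 0.4303.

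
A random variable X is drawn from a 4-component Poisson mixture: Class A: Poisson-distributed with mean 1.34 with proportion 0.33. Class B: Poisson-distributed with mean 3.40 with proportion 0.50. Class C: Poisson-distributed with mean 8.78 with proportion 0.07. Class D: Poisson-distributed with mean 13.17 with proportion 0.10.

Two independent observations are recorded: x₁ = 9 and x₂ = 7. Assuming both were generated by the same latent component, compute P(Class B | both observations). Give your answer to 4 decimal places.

Apply Bayes' rule: the posterior for each component is proportional to its prior times its likelihood at x.
Since both observations come from the same component, the likelihood for component k is f_k(x₁)·f_k(x₂).
  L_A = [e^(−1.34)·1.34^9/9! = 1.00514e-05] × [0.00040304] = 4.05111e-09
  L_B = [e^(−3.40)·3.40^9/9! = 0.00558401] × [0.0347793] = 0.000194208
  L_C = [e^(−8.78)·8.78^9/9! = 0.131396] × [0.122723] = 0.0161253
  L_D = [e^(−13.17)·13.17^9/9! = 0.0626398] × [0.0260023] = 0.00162878
Prior × likelihood for each component:
  w_A·L_A = 0.33 × 4.05111e-09 = 1.33687e-09
  w_B·L_B = 0.50 × 0.000194208 = 9.71039e-05
  w_C·L_C = 0.07 × 0.0161253 = 0.00112877
  w_D·L_D = 0.10 × 0.00162878 = 0.000162878
Denominator: 1.33687e-09 + 9.71039e-05 + 0.00112877 + 0.000162878 = 0.00138875
P(Class B | data) = 9.71039e-05 / 0.00138875 ≈ 0.0699

0.0699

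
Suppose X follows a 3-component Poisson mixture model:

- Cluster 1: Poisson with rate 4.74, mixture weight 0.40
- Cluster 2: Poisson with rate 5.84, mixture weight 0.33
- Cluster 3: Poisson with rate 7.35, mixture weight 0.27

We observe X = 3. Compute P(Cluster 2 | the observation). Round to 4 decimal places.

The responsibility of component k is π_k f_k(x) divided by Σ_j π_j f_j(x).
Component likelihoods at x = 3:
  f_1 = e^(−4.74)·4.74^3/3! = 0.155106
  f_2 = e^(−5.84)·5.84^3/3! = 0.0965623
  f_3 = e^(−7.35)·7.35^3/3! = 0.0425252
Prior × likelihood for each component:
  π_1·f_1 = 0.40 × 0.155106 = 0.0620423
  π_2·f_2 = 0.33 × 0.0965623 = 0.0318656
  π_3·f_3 = 0.27 × 0.0425252 = 0.0114818
Sum: 0.0620423 + 0.0318656 + 0.0114818 = 0.10539
P(Cluster 2 | the observation) ≈ 0.3024

0.3024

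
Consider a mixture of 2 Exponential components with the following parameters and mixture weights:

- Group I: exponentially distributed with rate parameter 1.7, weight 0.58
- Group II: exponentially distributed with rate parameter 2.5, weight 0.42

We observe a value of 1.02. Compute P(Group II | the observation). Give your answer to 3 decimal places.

0.320

Apply Bayes' rule: the posterior for each component is proportional to its prior times its likelihood at x.
Evaluate each component's likelihood at the observed value:
  L_I = 1.7·e^(−1.7·1.02) = 1.7·e^(−1.7340) = 0.30018
  L_II = 2.5·e^(−2.5·1.02) = 2.5·e^(−2.5500) = 0.195204
Prior × likelihood for each component:
  π_I·L_I = 0.58 × 0.30018 = 0.174105
  π_II·L_II = 0.42 × 0.195204 = 0.0819857
Normaliser: 0.174105 + 0.0819857 = 0.25609
Responsibility of Group II: 0.0819857 / 0.25609 ≈ 0.320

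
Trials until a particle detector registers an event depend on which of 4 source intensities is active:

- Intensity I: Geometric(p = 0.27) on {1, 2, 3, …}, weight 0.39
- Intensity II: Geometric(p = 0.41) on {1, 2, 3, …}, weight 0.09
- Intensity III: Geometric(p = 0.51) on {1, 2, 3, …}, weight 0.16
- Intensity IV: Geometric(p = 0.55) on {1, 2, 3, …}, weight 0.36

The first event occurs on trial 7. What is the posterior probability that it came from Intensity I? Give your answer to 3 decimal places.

Posterior ∝ prior × likelihood, so P(k | x) ∝ w_k f_k(x); normalise over all components.
Evaluate each component's likelihood at the observed value:
  L_I = 0.0408602
  L_II = 0.017294
  L_III = 0.00705906
  L_IV = 0.00456707
Unnormalised posteriors:
  w_I·L_I = 0.39 × 0.0408602 = 0.0159355
  w_II·L_II = 0.09 × 0.017294 = 0.00155646
  w_III·L_III = 0.16 × 0.00705906 = 0.00112945
  w_IV·L_IV = 0.36 × 0.00456707 = 0.00164415
Denominator: 0.0159355 + 0.00155646 + 0.00112945 + 0.00164415 = 0.0202656
P(Intensity I | 7) = 0.0159355 / 0.0202656 ≈ 0.786

0.786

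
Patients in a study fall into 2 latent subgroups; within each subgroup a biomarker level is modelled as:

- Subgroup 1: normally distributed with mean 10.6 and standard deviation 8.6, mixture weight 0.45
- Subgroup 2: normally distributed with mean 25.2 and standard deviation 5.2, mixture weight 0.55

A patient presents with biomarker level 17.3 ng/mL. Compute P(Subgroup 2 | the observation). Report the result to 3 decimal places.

Apply Bayes' rule: the posterior for each component is proportional to its prior times its likelihood at x.
Component likelihoods at x = 17.3 ng/mL:
  f_1 = (1/(8.6·√(2π)))·exp(−(17.3−10.6)²/(2·8.6²)) = 0.046389·exp(-0.30347) = 0.0342463
  f_2 = (1/(5.2·√(2π)))·exp(−(17.3−25.2)²/(2·5.2²)) = 0.076720·exp(-1.15403) = 0.0241945
Prior × likelihood for each component:
  π_1·f_1 = 0.45 × 0.0342463 = 0.0154109
  π_2·f_2 = 0.55 × 0.0241945 = 0.013307
Denominator: 0.0154109 + 0.013307 = 0.0287179
P(Subgroup 2 | 17.3 ng/mL) ≈ 0.463

0.463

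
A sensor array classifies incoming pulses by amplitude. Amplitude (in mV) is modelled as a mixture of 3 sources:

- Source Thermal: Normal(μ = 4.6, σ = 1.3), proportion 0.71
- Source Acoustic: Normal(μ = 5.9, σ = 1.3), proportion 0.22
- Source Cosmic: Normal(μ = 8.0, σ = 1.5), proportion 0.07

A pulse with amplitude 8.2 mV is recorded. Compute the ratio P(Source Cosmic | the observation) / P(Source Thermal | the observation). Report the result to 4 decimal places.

Only the two components matter; the odds are (π_i f_i(x)) / (π_j f_j(x)).
Evaluate each component's likelihood at the observed value:
  p_Thermal = 0.0066335
  p_Acoustic = 0.064159
  p_Cosmic = 0.263608
Odds = (0.07/0.71) × (0.263608/0.0066335) = 0.0985915 × 39.7389 ≈ 3.9179

3.9179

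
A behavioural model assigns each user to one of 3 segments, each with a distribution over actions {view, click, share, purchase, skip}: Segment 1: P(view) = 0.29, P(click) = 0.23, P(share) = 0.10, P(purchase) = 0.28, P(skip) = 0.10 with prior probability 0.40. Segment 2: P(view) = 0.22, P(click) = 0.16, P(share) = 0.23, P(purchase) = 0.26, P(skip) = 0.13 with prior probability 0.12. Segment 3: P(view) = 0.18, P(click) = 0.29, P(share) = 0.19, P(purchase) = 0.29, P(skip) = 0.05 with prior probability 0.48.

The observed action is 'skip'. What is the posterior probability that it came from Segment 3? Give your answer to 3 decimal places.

0.302

Apply Bayes' rule: the posterior for each component is proportional to its prior times its likelihood at x.
Evaluate each component's likelihood at the observed value:
  p_1 = P(skip | comp) = 0.10
  p_2 = P(skip | comp) = 0.13
  p_3 = P(skip | comp) = 0.05
Unnormalised posteriors:
  π_1·p_1 = 0.40 × 0.1 = 0.04
  π_2·p_2 = 0.12 × 0.13 = 0.0156
  π_3·p_3 = 0.48 × 0.05 = 0.024
Evidence: 0.04 + 0.0156 + 0.024 = 0.0796
P(Segment 3 | x) = 0.024 / 0.0796 ≈ 0.302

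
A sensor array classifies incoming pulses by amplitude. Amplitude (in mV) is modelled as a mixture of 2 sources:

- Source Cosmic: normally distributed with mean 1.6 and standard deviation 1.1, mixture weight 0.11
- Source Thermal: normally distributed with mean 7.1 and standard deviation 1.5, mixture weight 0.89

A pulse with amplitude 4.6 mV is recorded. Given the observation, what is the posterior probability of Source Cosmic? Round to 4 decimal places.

P(component k | x) = π_k·f_k(x) / marginal(x), where marginal(x) = Σ_j π_j·f_j(x).
Evaluate each component's likelihood at the observed value:
  p_Cosmic = (1/(1.1·√(2π)))·exp(−(4.6−1.6)²/(2·1.1²)) = 0.362675·exp(-3.71901) = 0.00879777
  p_Thermal = (1/(1.5·√(2π)))·exp(−(4.6−7.1)²/(2·1.5²)) = 0.265962·exp(-1.38889) = 0.0663181
Unnormalised posteriors:
  π_Cosmic·p_Cosmic = 0.11 × 0.00879777 = 0.000967755
  π_Thermal·p_Thermal = 0.89 × 0.0663181 = 0.0590231
Denominator: 0.000967755 + 0.0590231 = 0.0599909
P(Source Cosmic | x) = 0.000967755 / 0.0599909 ≈ 0.0161

0.0161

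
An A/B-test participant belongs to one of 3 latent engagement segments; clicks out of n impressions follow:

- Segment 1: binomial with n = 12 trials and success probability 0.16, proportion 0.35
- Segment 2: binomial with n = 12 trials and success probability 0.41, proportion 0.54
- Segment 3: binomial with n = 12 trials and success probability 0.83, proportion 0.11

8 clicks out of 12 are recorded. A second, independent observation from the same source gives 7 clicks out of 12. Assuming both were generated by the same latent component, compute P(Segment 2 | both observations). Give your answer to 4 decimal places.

0.9012

By Bayes' theorem, P(k | x) = P(Z=k) f_k(x) / Σ_j P(Z=j) f_j(x).
Since both observations come from the same component, the likelihood for component k is f_k(x₁)·f_k(x₂).
  L_1 = [0.000105848] × [0.000889122] = 9.41117e-08
  L_2 = [0.0478943] × [0.110274] = 0.00528149
  L_3 = [0.0931163] × [0.0305152] = 0.00284146
Prior × likelihood for each component:
  P(Z=1)·L_1 = 0.35 × 9.41117e-08 = 3.29391e-08
  P(Z=2)·L_2 = 0.54 × 0.00528149 = 0.002852
  P(Z=3)·L_3 = 0.11 × 0.00284146 = 0.000312561
Sum: 3.29391e-08 + 0.002852 + 0.000312561 = 0.0031646
P(Segment 2 | x₁,x₂) ≈ 0.9012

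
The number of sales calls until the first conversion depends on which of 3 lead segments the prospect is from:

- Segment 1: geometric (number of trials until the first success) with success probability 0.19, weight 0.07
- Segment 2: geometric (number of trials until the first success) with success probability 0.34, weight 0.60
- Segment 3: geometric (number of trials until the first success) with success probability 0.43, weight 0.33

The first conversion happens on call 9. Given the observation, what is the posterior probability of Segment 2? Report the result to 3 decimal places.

0.645

By Bayes' theorem, P(k | x) = w_k f_k(x) / Σ_j w_j f_j(x).
Component likelihoods at x = 9:
  L_1 = 0.0352074
  L_2 = 0.0122414
  L_3 = 0.00479145
Weight by the priors:
  w_1·L_1 = 0.07 × 0.0352074 = 0.00246452
  w_2·L_2 = 0.60 × 0.0122414 = 0.00734483
  w_3·L_3 = 0.33 × 0.00479145 = 0.00158118
Sum: 0.00246452 + 0.00734483 + 0.00158118 = 0.0113905
So the posterior for Segment 2 is 0.00734483 / 0.0113905 ≈ 0.645.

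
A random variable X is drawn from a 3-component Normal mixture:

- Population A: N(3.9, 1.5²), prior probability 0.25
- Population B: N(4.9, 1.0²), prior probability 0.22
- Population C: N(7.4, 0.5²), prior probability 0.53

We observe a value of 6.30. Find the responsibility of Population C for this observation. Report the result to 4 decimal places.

Posterior ∝ prior × likelihood, so P(k | x) ∝ P(Z=k) f_k(x); normalise over all components.
Evaluate each component's likelihood at the observed value:
  p_A = 0.0739472
  p_B = 0.149727
  p_C = 0.0709492
Weight by the priors:
  P(Z=A)·p_A = 0.25 × 0.0739472 = 0.0184868
  P(Z=B)·p_B = 0.22 × 0.149727 = 0.03294
  P(Z=C)·p_C = 0.53 × 0.0709492 = 0.0376031
Marginal: 0.0184868 + 0.03294 + 0.0376031 = 0.0890299
So the posterior for Population C is 0.0376031 / 0.0890299 ≈ 0.4224.

0.4224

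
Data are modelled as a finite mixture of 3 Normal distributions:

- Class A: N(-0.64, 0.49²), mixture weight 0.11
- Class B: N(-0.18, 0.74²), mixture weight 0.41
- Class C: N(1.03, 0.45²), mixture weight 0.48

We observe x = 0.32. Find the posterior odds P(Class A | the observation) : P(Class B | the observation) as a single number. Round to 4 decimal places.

0.0747

Posterior odds = (π_i f_i(x)) / (π_j f_j(x)); the normalising sum cancels.
Component likelihoods at x = 0.32:
  f_A = 0.119458
  f_B = 0.429084
  f_C = 0.255349
Odds = (0.11/0.41) × (0.119458/0.429084) = 0.268293 × 0.278403 ≈ 0.0747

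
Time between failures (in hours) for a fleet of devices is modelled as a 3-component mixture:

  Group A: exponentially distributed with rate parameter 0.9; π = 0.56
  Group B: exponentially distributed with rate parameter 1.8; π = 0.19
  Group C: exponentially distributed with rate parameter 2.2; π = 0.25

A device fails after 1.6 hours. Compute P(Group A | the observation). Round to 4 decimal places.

0.7709

Posterior ∝ prior × likelihood, so P(k | x) ∝ P(Z=k) f_k(x); normalise over all components.
Evaluate each component's likelihood at the observed value:
  f_A = 0.9·e^(−0.9·1.6) = 0.9·e^(−1.4400) = 0.213235
  f_B = 1.8·e^(−1.8·1.6) = 1.8·e^(−2.8800) = 0.101043
  f_C = 2.2·e^(−2.2·1.6) = 2.2·e^(−3.5200) = 0.0651188
Unnormalised posteriors:
  P(Z=A)·f_A = 0.56 × 0.213235 = 0.119412
  P(Z=B)·f_B = 0.19 × 0.101043 = 0.0191981
  P(Z=C)·f_C = 0.25 × 0.0651188 = 0.0162797
Marginal: 0.119412 + 0.0191981 + 0.0162797 = 0.154889
Responsibility of Group A: 0.119412 / 0.154889 ≈ 0.7709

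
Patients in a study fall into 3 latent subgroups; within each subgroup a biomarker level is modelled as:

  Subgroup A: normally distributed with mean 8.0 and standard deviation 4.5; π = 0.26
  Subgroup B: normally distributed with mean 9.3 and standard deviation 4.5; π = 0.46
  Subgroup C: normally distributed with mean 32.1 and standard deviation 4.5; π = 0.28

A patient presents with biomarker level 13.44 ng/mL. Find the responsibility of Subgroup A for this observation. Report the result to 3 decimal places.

0.294

Posterior ∝ prior × likelihood, so P(k | x) ∝ w_k f_k(x); normalise over all components.
Normal densities:
  f_A = (1/(4.5·√(2π)))·exp(−(13.44−8.0)²/(2·4.5²)) = 0.088654·exp(-0.73071) = 0.0426929
  f_B = (1/(4.5·√(2π)))·exp(−(13.44−9.3)²/(2·4.5²)) = 0.088654·exp(-0.42320) = 0.0580636
  f_C = (1/(4.5·√(2π)))·exp(−(13.44−32.1)²/(2·4.5²)) = 0.088654·exp(-8.59742) = 1.63638e-05
Multiply by the mixture weights:
  w_A·f_A = 0.26 × 0.0426929 = 0.0111002
  w_B·f_B = 0.46 × 0.0580636 = 0.0267093
  w_C·f_C = 0.28 × 1.63638e-05 = 4.58187e-06
Marginal: 0.0111002 + 0.0267093 + 4.58187e-06 = 0.037814
P(Subgroup A | the observation) = 0.0111002 / 0.037814 ≈ 0.294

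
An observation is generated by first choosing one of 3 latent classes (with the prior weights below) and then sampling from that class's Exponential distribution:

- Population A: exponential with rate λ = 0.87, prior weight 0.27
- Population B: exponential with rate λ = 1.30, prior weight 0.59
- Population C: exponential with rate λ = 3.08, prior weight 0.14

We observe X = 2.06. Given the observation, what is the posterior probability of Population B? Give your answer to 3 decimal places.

0.569

By Bayes' theorem, P(k | x) = P(Z=k) f_k(x) / Σ_j P(Z=j) f_j(x).
Evaluate each component's likelihood at the observed value:
  L_A = 0.87·e^(−0.87·2.06) = 0.87·e^(−1.7922) = 0.144936
  L_B = 1.30·e^(−1.30·2.06) = 1.30·e^(−2.6780) = 0.0893105
  L_C = 3.08·e^(−3.08·2.06) = 3.08·e^(−6.3448) = 0.00540803
Multiply by the mixture weights:
  P(Z=A)·L_A = 0.27 × 0.144936 = 0.0391328
  P(Z=B)·L_B = 0.59 × 0.0893105 = 0.0526932
  P(Z=C)·L_C = 0.14 × 0.00540803 = 0.000757124
Marginal: 0.0391328 + 0.0526932 + 0.000757124 = 0.0925831
So the posterior for Population B is 0.0526932 / 0.0925831 ≈ 0.569.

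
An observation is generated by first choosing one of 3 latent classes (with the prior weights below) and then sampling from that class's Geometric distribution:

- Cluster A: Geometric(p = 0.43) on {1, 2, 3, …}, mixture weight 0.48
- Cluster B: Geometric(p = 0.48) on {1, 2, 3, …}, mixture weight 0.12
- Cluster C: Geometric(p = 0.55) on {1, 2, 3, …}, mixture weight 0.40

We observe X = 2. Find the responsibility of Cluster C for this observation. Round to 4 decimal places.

0.4015

By Bayes' theorem, P(k | x) = w_k f_k(x) / Σ_j w_j f_j(x).
Component likelihoods at x = 2:
  f_A = 0.43·(1−0.43)^1 = 0.43·0.57 = 0.2451
  f_B = 0.48·(1−0.48)^1 = 0.48·0.52 = 0.2496
  f_C = 0.55·(1−0.55)^1 = 0.55·0.45 = 0.2475
Unnormalised posteriors:
  w_A·f_A = 0.48 × 0.2451 = 0.117648
  w_B·f_B = 0.12 × 0.2496 = 0.029952
  w_C·f_C = 0.40 × 0.2475 = 0.099
Evidence: 0.117648 + 0.029952 + 0.099 = 0.2466
P(Cluster C | x) = 0.099 / 0.2466 ≈ 0.4015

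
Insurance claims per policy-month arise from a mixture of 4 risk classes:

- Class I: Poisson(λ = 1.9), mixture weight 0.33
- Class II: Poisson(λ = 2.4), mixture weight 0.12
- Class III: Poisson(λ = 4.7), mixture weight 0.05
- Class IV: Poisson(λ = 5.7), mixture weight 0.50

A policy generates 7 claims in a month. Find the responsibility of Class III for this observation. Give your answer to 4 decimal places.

P(component k | x) = π_k·f_k(x) / marginal(x), where marginal(x) = Σ_j π_j·f_j(x).
Poisson probabilities:
  L_I = 0.00265268
  L_II = 0.00825546
  L_III = 0.0914261
  L_IV = 0.129782
Prior × likelihood for each component:
  π_I·L_I = 0.33 × 0.00265268 = 0.000875385
  π_II·L_II = 0.12 × 0.00825546 = 0.000990655
  π_III·L_III = 0.05 × 0.0914261 = 0.00457131
  π_IV·L_IV = 0.50 × 0.129782 = 0.0648911
Marginal: 0.000875385 + 0.000990655 + 0.00457131 + 0.0648911 = 0.0713284
P(Class III | the observation) ≈ 0.0641

0.0641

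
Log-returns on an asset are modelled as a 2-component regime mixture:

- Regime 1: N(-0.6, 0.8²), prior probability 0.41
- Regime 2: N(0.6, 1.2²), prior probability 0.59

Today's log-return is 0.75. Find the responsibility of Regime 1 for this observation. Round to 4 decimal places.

0.2019

P(component k | x) = w_k·f_k(x) / marginal(x), where marginal(x) = Σ_j w_j·f_j(x).
Normal densities:
  f_1 = (1/(0.8·√(2π)))·exp(−(0.75−-0.6)²/(2·0.8²)) = 0.498678·exp(-1.42383) = 0.120077
  f_2 = (1/(1.2·√(2π)))·exp(−(0.75−0.6)²/(2·1.2²)) = 0.332452·exp(-0.00781) = 0.329865
Prior × likelihood for each component:
  w_1·f_1 = 0.41 × 0.120077 = 0.0492315
  w_2·f_2 = 0.59 × 0.329865 = 0.19462
Normaliser: 0.0492315 + 0.19462 = 0.243852
P(Regime 1 | data) ≈ 0.2019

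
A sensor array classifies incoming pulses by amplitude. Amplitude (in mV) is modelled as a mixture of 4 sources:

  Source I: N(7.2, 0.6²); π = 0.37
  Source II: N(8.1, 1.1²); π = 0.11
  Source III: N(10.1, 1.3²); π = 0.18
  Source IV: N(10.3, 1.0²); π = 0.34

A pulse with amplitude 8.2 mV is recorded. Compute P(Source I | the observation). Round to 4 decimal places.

0.4544

Posterior ∝ prior × likelihood, so P(k | x) ∝ π_k f_k(x); normalise over all components.
Normal densities:
  p_I = (1/(0.6·√(2π)))·exp(−(8.2−7.2)²/(2·0.6²)) = 0.664904·exp(-1.38889) = 0.165795
  p_II = (1/(1.1·√(2π)))·exp(−(8.2−8.1)²/(2·1.1²)) = 0.362675·exp(-0.00413) = 0.361179
  p_III = (1/(1.3·√(2π)))·exp(−(8.2−10.1)²/(2·1.3²)) = 0.306879·exp(-1.06805) = 0.105468
  p_IV = (1/(1.0·√(2π)))·exp(−(8.2−10.3)²/(2·1.0²)) = 0.398942·exp(-2.20500) = 0.0439836
Unnormalised posteriors:
  π_I·p_I = 0.37 × 0.165795 = 0.0613442
  π_II·p_II = 0.11 × 0.361179 = 0.0397297
  π_III·p_III = 0.18 × 0.105468 = 0.0189842
  π_IV·p_IV = 0.34 × 0.0439836 = 0.0149544
Denominator: 0.0613442 + 0.0397297 + 0.0189842 + 0.0149544 = 0.135013
P(Source I | 8.2 mV) ≈ 0.4544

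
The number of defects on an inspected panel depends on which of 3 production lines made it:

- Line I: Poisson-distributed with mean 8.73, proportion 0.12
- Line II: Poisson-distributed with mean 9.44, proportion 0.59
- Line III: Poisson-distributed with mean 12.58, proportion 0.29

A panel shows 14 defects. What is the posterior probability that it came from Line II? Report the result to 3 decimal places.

The responsibility of component k is π_k f_k(x) divided by Σ_j π_j f_j(x).
Evaluate each component's likelihood at the observed value:
  L_I = e^(−8.73)·8.73^14/14! = 0.0276949
  L_II = e^(−9.44)·9.44^14/14! = 0.0406874
  L_III = e^(−12.58)·12.58^14/14! = 0.0981061
Prior × likelihood for each component:
  π_I·L_I = 0.12 × 0.0276949 = 0.00332339
  π_II·L_II = 0.59 × 0.0406874 = 0.0240056
  π_III·L_III = 0.29 × 0.0981061 = 0.0284508
Sum: 0.00332339 + 0.0240056 + 0.0284508 = 0.0557797
P(Line II | data) = 0.0240056 / 0.0557797 ≈ 0.430

0.430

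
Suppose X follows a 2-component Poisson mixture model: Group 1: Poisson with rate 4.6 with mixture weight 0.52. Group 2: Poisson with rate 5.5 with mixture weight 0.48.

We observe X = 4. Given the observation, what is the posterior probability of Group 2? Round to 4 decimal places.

The responsibility of component k is π_k f_k(x) divided by Σ_j π_j f_j(x).
Evaluate each component's likelihood at the observed value:
  L_1 = 0.187528
  L_2 = 0.155819
Weight by the priors:
  π_1·L_1 = 0.52 × 0.187528 = 0.0975144
  π_2·L_2 = 0.48 × 0.155819 = 0.074793
Normaliser: 0.0975144 + 0.074793 = 0.172307
Responsibility of Group 2: 0.074793 / 0.172307 ≈ 0.4341

0.4341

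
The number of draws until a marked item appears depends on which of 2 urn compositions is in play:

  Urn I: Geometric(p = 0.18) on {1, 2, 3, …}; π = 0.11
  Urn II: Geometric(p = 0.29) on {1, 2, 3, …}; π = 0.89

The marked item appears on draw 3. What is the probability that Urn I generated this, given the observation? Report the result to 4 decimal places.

0.0928

Apply Bayes' rule: the posterior for each component is proportional to its prior times its likelihood at x.
Geometric probabilities:
  f_I = 0.121032
  f_II = 0.146189
Prior × likelihood for each component:
  w_I·f_I = 0.11 × 0.121032 = 0.0133135
  w_II·f_II = 0.89 × 0.146189 = 0.130108
Normaliser: 0.0133135 + 0.130108 = 0.143422
P(Urn I | x) ≈ 0.0928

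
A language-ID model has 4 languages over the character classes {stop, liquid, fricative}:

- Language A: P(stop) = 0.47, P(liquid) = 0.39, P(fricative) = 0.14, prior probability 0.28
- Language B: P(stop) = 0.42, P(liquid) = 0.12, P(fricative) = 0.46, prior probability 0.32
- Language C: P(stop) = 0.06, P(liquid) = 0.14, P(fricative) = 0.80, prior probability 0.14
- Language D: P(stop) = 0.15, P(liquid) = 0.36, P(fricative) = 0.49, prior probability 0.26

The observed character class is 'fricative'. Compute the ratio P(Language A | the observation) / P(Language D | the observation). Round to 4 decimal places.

Posterior odds = (π_i f_i(x)) / (π_j f_j(x)); the normalising sum cancels.
Categorical probabilities:
  p_A = P(fricative | comp) = 0.14
  p_B = P(fricative | comp) = 0.46
  p_C = P(fricative | comp) = 0.80
  p_D = P(fricative | comp) = 0.49
Posterior odds = (π_A·p_A) / (π_D·p_D) = (0.28·0.14) / (0.26·0.49) = 0.0392 / 0.1274 ≈ 0.3077

0.3077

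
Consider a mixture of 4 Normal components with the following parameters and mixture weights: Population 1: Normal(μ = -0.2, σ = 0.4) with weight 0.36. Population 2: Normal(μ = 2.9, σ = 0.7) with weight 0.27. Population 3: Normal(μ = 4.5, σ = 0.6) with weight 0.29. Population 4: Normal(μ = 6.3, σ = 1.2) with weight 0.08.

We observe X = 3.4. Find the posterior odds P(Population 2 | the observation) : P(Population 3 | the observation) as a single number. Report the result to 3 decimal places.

The posterior odds equal the prior odds times the likelihood ratio: (π_i/π_j)·(f_i(x)/f_j(x)).
Evaluate each component's likelihood at the observed value:
  f_1 = (1/(0.4·√(2π)))·exp(−(3.4−-0.2)²/(2·0.4²)) = 0.997356·exp(-40.50000) = 2.56994e-18
  f_2 = (1/(0.7·√(2π)))·exp(−(3.4−2.9)²/(2·0.7²)) = 0.569918·exp(-0.25510) = 0.441593
  f_3 = (1/(0.6·√(2π)))·exp(−(3.4−4.5)²/(2·0.6²)) = 0.664904·exp(-1.68056) = 0.123852
  f_4 = (1/(1.2·√(2π)))·exp(−(3.4−6.3)²/(2·1.2²)) = 0.332452·exp(-2.92014) = 0.0179279
Odds = (0.27/0.29) × (0.441593/0.123852) = 0.931034 × 3.56549 ≈ 3.320

3.320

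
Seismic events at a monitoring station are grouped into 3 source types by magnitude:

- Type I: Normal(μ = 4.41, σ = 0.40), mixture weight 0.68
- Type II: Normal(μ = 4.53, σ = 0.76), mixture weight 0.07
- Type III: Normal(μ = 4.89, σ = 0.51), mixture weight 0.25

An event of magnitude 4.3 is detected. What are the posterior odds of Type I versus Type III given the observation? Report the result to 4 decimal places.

6.5204

The posterior odds equal the prior odds times the likelihood ratio: (P(Z=i)/P(Z=j))·(f_i(x)/f_j(x)).
Component likelihoods at x = 4.3:
  f_I = 0.960347
  f_II = 0.501428
  f_III = 0.400613
0.653036 / 0.100153 ≈ 6.5204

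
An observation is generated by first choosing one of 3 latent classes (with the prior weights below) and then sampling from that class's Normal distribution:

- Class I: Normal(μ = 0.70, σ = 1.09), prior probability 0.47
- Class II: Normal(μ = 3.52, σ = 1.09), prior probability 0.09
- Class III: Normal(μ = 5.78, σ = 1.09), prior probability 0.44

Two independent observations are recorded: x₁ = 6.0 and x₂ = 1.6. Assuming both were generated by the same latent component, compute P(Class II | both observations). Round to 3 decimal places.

Apply Bayes' rule: the posterior for each component is proportional to its prior times its likelihood at x.
Since both observations come from the same component, the likelihood for component k is f_k(x₁)·f_k(x₂).
  f_I = [2.68854e-06] × [0.26028] = 6.99774e-07
  f_II = [0.0275033] × [0.0775757] = 0.00213359
  f_III = [0.358623] × [0.000234466] = 8.40847e-05
Unnormalised posteriors:
  w_I·f_I = 0.47 × 6.99774e-07 = 3.28894e-07
  w_II·f_II = 0.09 × 0.00213359 = 0.000192023
  w_III·f_III = 0.44 × 8.40847e-05 = 3.69973e-05
Normaliser: 3.28894e-07 + 0.000192023 + 3.69973e-05 = 0.000229349
P(Class II | data) ≈ 0.837

0.837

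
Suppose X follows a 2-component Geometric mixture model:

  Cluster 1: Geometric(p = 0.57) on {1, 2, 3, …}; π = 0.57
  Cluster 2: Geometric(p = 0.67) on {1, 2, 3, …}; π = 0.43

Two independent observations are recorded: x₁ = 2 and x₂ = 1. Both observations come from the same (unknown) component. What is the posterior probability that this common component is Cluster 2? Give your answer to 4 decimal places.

0.4444

The responsibility of component k is π_k f_k(x) divided by Σ_j π_j f_j(x).
Since both observations come from the same component, the likelihood for component k is f_k(x₁)·f_k(x₂).
  L_1 = [0.57·(1−0.57)^1 = 0.57·0.43 = 0.2451] × [0.57] = 0.139707
  L_2 = [0.67·(1−0.67)^1 = 0.67·0.33 = 0.2211] × [0.67] = 0.148137
Multiply by the mixture weights:
  π_1·L_1 = 0.57 × 0.139707 = 0.079633
  π_2·L_2 = 0.43 × 0.148137 = 0.0636989
Marginal: 0.079633 + 0.0636989 = 0.143332
P(Cluster 2 | data) ≈ 0.4444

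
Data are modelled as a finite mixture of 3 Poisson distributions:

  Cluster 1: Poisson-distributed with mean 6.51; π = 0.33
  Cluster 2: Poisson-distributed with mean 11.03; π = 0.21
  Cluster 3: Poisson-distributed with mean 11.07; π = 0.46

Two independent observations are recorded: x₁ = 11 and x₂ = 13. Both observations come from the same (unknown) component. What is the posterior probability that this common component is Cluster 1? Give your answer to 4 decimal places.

0.0130

Posterior ∝ prior × likelihood, so P(k | x) ∝ P(Z=k) f_k(x); normalise over all components.
Since both observations come from the same component, the likelihood for component k is f_k(x₁)·f_k(x₂).
  L_1 = [0.0331878] × [0.00901603] = 0.000299222
  L_2 = [0.119373] × [0.0930965] = 0.0111132
  L_3 = [0.119352] × [0.093756] = 0.0111899
Unnormalised posteriors:
  P(Z=1)·L_1 = 0.33 × 0.000299222 = 9.87433e-05
  P(Z=2)·L_2 = 0.21 × 0.0111132 = 0.00233378
  P(Z=3)·L_3 = 0.46 × 0.0111899 = 0.00514736
Normaliser: 9.87433e-05 + 0.00233378 + 0.00514736 = 0.00757988
P(Cluster 1 | x₁,x₂) ≈ 0.0130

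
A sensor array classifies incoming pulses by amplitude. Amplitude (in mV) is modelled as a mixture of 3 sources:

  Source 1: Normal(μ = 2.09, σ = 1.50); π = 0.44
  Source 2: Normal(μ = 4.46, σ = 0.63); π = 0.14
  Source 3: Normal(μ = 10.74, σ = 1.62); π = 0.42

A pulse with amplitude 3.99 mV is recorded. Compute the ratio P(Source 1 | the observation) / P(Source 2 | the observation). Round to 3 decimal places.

0.782

Only the two components matter; the odds are (w_i f_i(x)) / (w_j f_j(x)).
Normal densities:
  L_1 = (1/(1.50·√(2π)))·exp(−(3.99−2.09)²/(2·1.50²)) = 0.265962·exp(-0.80222) = 0.119239
  L_2 = (1/(0.63·√(2π)))·exp(−(3.99−4.46)²/(2·0.63²)) = 0.633242·exp(-0.27828) = 0.479417
  L_3 = (1/(1.62·√(2π)))·exp(−(3.99−10.74)²/(2·1.62²)) = 0.246261·exp(-8.68056) = 4.1829e-05
Odds = (0.44/0.14) × (0.119239/0.479417) = 3.14286 × 0.248717 ≈ 0.782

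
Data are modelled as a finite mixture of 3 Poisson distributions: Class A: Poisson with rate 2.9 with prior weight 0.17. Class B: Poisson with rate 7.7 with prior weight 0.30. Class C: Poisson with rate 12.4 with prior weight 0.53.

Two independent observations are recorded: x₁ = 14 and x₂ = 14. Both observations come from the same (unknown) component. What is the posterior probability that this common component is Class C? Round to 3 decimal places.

By Bayes' theorem, P(k | x) = w_k f_k(x) / Σ_j w_j f_j(x).
Since both observations come from the same component, the likelihood for component k is f_k(x₁)·f_k(x₂).
  L_A = [e^(−2.9)·2.9^14/14! = 1.87806e-06] × [1.87806e-06] = 3.52711e-12
  L_B = [e^(−7.7)·7.7^14/14! = 0.0133781] × [0.0133781] = 0.000178973
  L_C = [e^(−12.4)·12.4^14/14! = 0.0959939] × [0.0959939] = 0.00921483
Unnormalised posteriors:
  w_A·L_A = 0.17 × 3.52711e-12 = 5.99609e-13
  w_B·L_B = 0.30 × 0.000178973 = 5.3692e-05
  w_C·L_C = 0.53 × 0.00921483 = 0.00488386
Sum: 5.99609e-13 + 5.3692e-05 + 0.00488386 = 0.00493755
So the posterior for Class C is 0.00488386 / 0.00493755 ≈ 0.989.

0.989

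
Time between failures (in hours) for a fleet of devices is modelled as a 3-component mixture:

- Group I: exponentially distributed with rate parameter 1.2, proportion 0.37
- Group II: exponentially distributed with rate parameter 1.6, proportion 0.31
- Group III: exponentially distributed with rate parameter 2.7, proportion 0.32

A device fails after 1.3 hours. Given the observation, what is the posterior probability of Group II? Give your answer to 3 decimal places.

P(component k | x) = w_k·f_k(x) / marginal(x), where marginal(x) = Σ_j w_j·f_j(x).
Evaluate each component's likelihood at the observed value:
  L_I = 1.2·e^(−1.2·1.3) = 1.2·e^(−1.5600) = 0.252163
  L_II = 1.6·e^(−1.6·1.3) = 1.6·e^(−2.0800) = 0.199888
  L_III = 2.7·e^(−2.7·1.3) = 2.7·e^(−3.5100) = 0.0807217
Multiply by the mixture weights:
  w_I·L_I = 0.37 × 0.252163 = 0.0933004
  w_II·L_II = 0.31 × 0.199888 = 0.0619654
  w_III·L_III = 0.32 × 0.0807217 = 0.0258309
Denominator: 0.0933004 + 0.0619654 + 0.0258309 = 0.181097
P(Group II | 1.3 hours) = 0.0619654 / 0.181097 ≈ 0.342

0.342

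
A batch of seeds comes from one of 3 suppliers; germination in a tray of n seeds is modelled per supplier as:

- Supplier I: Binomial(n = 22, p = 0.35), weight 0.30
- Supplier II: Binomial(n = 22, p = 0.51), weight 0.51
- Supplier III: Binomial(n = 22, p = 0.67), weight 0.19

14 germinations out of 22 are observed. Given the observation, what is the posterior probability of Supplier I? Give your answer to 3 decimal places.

Apply Bayes' rule: the posterior for each component is proportional to its prior times its likelihood at x.
Binomial probabilities:
  L_I = C(22,14)·0.35^14·0.65^8 = 319770·4.13955e-07·0.0318645 = 0.00421791
  L_II = C(22,14)·0.51^14·0.49^8 = 319770·8.05346e-05·0.00332329 = 0.0855833
  L_III = C(22,14)·0.67^14·0.33^8 = 319770·0.00367322·0.000140641 = 0.165195
Multiply by the mixture weights:
  P(Z=I)·L_I = 0.30 × 0.00421791 = 0.00126537
  P(Z=II)·L_II = 0.51 × 0.0855833 = 0.0436475
  P(Z=III)·L_III = 0.19 × 0.165195 = 0.031387
Normaliser: 0.00126537 + 0.0436475 + 0.031387 = 0.0762999
P(Supplier I | x) = 0.00126537 / 0.0762999 ≈ 0.017

0.017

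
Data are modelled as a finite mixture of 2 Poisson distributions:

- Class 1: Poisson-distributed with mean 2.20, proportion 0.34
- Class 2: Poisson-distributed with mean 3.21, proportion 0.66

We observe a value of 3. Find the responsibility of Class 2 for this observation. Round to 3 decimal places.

The responsibility of component k is w_k f_k(x) divided by Σ_j w_j f_j(x).
Poisson probabilities:
  f_1 = 0.196639
  f_2 = 0.222474
Unnormalised posteriors:
  w_1·f_1 = 0.34 × 0.196639 = 0.0668571
  w_2·f_2 = 0.66 × 0.222474 = 0.146833
Sum: 0.0668571 + 0.146833 = 0.21369
P(Class 2 | x) = 0.146833 / 0.21369 ≈ 0.687

0.687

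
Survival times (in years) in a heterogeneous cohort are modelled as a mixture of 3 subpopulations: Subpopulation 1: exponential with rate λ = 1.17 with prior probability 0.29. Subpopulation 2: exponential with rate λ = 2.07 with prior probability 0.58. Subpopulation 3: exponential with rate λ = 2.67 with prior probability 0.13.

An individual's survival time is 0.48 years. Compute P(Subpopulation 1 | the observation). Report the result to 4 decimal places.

0.2635

The responsibility of component k is π_k f_k(x) divided by Σ_j π_j f_j(x).
Exponential densities:
  L_1 = 0.667246
  L_2 = 0.7664
  L_3 = 0.741173
Weight by the priors:
  π_1·L_1 = 0.29 × 0.667246 = 0.193501
  π_2·L_2 = 0.58 × 0.7664 = 0.444512
  π_3·L_3 = 0.13 × 0.741173 = 0.0963525
Marginal: 0.193501 + 0.444512 + 0.0963525 = 0.734366
So the posterior for Subpopulation 1 is 0.193501 / 0.734366 ≈ 0.2635.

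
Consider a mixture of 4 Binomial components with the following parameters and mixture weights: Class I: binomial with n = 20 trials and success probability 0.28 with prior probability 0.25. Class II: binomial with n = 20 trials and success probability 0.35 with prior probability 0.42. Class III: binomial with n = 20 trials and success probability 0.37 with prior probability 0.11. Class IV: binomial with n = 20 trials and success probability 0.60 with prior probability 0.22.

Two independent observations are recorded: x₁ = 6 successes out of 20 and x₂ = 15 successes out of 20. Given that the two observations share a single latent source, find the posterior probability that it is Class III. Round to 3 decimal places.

By Bayes' theorem, P(k | x) = w_k f_k(x) / Σ_j w_j f_j(x).
Since both observations come from the same component, the likelihood for component k is f_k(x₁)·f_k(x₂).
  p_I = [C(20,6)·0.28^6·0.72^14 = 38760·0.00048189·0.0100613 = 0.187926] × [1.52924e-05] = 2.87385e-06
  p_II = [C(20,6)·0.35^6·0.65^14 = 38760·0.00183827·0.00240318 = 0.17123] × [0.000260634] = 4.46283e-05
  p_III = [C(20,6)·0.37^6·0.63^14 = 38760·0.00256573·0.00155156 = 0.154299] × [0.000513065] = 7.91652e-05
  p_IV = [C(20,6)·0.60^6·0.40^14 = 38760·0.046656·2.68435e-06 = 0.00485435] × [0.074647] = 0.000362363
Unnormalised posteriors:
  w_I·p_I = 0.25 × 2.87385e-06 = 7.18462e-07
  w_II·p_II = 0.42 × 4.46283e-05 = 1.87439e-05
  w_III·p_III = 0.11 × 7.91652e-05 = 8.70817e-06
  w_IV·p_IV = 0.22 × 0.000362363 = 7.97198e-05
Evidence: 7.18462e-07 + 1.87439e-05 + 8.70817e-06 + 7.97198e-05 = 0.00010789
Responsibility of Class III: 8.70817e-06 / 0.00010789 ≈ 0.081

0.081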